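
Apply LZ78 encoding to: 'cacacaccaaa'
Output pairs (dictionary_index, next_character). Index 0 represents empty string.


LZ78 encoding steps:
Dictionary: {0: ''}
Step 1: w='' (idx 0), next='c' -> output (0, 'c'), add 'c' as idx 1
Step 2: w='' (idx 0), next='a' -> output (0, 'a'), add 'a' as idx 2
Step 3: w='c' (idx 1), next='a' -> output (1, 'a'), add 'ca' as idx 3
Step 4: w='ca' (idx 3), next='c' -> output (3, 'c'), add 'cac' as idx 4
Step 5: w='ca' (idx 3), next='a' -> output (3, 'a'), add 'caa' as idx 5
Step 6: w='a' (idx 2), end of input -> output (2, '')


Encoded: [(0, 'c'), (0, 'a'), (1, 'a'), (3, 'c'), (3, 'a'), (2, '')]


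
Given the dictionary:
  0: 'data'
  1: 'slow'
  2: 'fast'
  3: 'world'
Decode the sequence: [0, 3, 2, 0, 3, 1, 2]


Look up each index in the dictionary:
  0 -> 'data'
  3 -> 'world'
  2 -> 'fast'
  0 -> 'data'
  3 -> 'world'
  1 -> 'slow'
  2 -> 'fast'

Decoded: "data world fast data world slow fast"


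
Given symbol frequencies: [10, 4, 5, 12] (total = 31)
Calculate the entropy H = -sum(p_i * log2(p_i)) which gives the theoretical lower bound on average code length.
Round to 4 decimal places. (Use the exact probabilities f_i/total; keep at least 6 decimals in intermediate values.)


Per-symbol terms -p_i * log2(p_i) with p_i = f_i/31:
  p = 10/31 = 0.322581: log2(p) = -1.632268, -p*log2(p) = 0.526538
  p = 4/31 = 0.129032: log2(p) = -2.954196, -p*log2(p) = 0.381187
  p = 5/31 = 0.161290: log2(p) = -2.632268, -p*log2(p) = 0.424559
  p = 12/31 = 0.387097: log2(p) = -1.369234, -p*log2(p) = 0.530026
H = 0.526538 + 0.381187 + 0.424559 + 0.530026 = 1.862310

H = 1.8623 bits/symbol


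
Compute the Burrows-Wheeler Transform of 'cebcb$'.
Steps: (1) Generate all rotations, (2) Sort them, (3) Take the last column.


Rotations (sorted):
  0: $cebcb -> last char: b
  1: b$cebc -> last char: c
  2: bcb$ce -> last char: e
  3: cb$ceb -> last char: b
  4: cebcb$ -> last char: $
  5: ebcb$c -> last char: c


BWT = bceb$c


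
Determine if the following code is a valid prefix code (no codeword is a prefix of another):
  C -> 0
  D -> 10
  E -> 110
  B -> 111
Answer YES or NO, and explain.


Checking each pair (does one codeword prefix another?):
  C='0' vs D='10': no prefix
  C='0' vs E='110': no prefix
  C='0' vs B='111': no prefix
  D='10' vs C='0': no prefix
  D='10' vs E='110': no prefix
  D='10' vs B='111': no prefix
  E='110' vs C='0': no prefix
  E='110' vs D='10': no prefix
  E='110' vs B='111': no prefix
  B='111' vs C='0': no prefix
  B='111' vs D='10': no prefix
  B='111' vs E='110': no prefix
No violation found over all pairs.

YES -- this is a valid prefix code. No codeword is a prefix of any other codeword.


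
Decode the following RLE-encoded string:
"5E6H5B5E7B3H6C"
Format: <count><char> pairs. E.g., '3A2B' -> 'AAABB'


Expanding each <count><char> pair:
  5E -> 'EEEEE'
  6H -> 'HHHHHH'
  5B -> 'BBBBB'
  5E -> 'EEEEE'
  7B -> 'BBBBBBB'
  3H -> 'HHH'
  6C -> 'CCCCCC'

Decoded = EEEEEHHHHHHBBBBBEEEEEBBBBBBBHHHCCCCCC


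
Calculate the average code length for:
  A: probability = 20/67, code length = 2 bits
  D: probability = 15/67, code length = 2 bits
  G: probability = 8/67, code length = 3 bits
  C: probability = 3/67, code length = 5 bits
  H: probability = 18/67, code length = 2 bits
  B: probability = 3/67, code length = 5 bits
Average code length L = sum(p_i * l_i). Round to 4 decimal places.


Weighted contributions p_i * l_i:
  A: (20/67) * 2 = 40/67
  D: (15/67) * 2 = 30/67
  G: (8/67) * 3 = 24/67
  C: (3/67) * 5 = 15/67
  H: (18/67) * 2 = 36/67
  B: (3/67) * 5 = 15/67
Sum = (40 + 30 + 24 + 15 + 36 + 15)/67 = 160/67

L = 160/67 = 2.3881 bits/symbol


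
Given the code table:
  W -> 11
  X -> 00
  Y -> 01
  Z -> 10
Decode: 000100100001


Decoding:
00 -> X
01 -> Y
00 -> X
10 -> Z
00 -> X
01 -> Y


Result: XYXZXY


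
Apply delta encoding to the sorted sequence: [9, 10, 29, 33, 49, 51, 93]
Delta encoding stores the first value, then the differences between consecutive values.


First value: 9
Deltas:
  10 - 9 = 1
  29 - 10 = 19
  33 - 29 = 4
  49 - 33 = 16
  51 - 49 = 2
  93 - 51 = 42


Delta encoded: [9, 1, 19, 4, 16, 2, 42]


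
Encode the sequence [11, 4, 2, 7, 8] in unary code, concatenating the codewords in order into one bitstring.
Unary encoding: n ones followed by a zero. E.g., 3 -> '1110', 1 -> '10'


Encode each number as n ones followed by a terminating 0:
  11 -> 111111111110 (12 bits)
  4 -> 11110 (5 bits)
  2 -> 110 (3 bits)
  7 -> 11111110 (8 bits)
  8 -> 111111110 (9 bits)
Total length = 12 + 5 + 3 + 8 + 9 = 37 bits.

Unary([11, 4, 2, 7, 8]) = 1111111111101111011011111110111111110 (37 bits)


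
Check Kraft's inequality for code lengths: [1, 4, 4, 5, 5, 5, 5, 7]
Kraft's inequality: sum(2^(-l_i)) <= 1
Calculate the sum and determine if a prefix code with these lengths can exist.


Sum = 2^(-1) + 2^(-4) + 2^(-4) + 2^(-5) + 2^(-5) + 2^(-5) + 2^(-5) + 2^(-7)
    = 0.5 + 0.0625 + 0.0625 + 0.03125 + 0.03125 + 0.03125 + 0.03125 + 0.0078125
    = 97/128 = 0.7578125
Since 0.7578125 <= 1, Kraft's inequality IS satisfied.
A prefix code with these lengths CAN exist.

Kraft sum = 0.7578125. Satisfied.


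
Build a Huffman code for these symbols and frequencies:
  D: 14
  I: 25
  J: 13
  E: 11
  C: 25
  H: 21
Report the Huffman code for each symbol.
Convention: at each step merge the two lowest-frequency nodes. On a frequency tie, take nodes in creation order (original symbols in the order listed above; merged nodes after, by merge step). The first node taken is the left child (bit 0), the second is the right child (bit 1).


Huffman tree construction:
Step 1: Merge E(11) + J(13) = 24
Step 2: Merge D(14) + H(21) = 35
Step 3: Merge (E+J)(24) + I(25) = 49
Step 4: Merge C(25) + (D+H)(35) = 60
Step 5: Merge ((E+J)+I)(49) + (C+(D+H))(60) = 109
Read each symbol's code off the tree from the root (left child = 0, right child = 1).

Codes:
  D: 110 (length 3)
  I: 01 (length 2)
  J: 001 (length 3)
  E: 000 (length 3)
  C: 10 (length 2)
  H: 111 (length 3)
Average code length: 277/109 = 2.5413 bits/symbol


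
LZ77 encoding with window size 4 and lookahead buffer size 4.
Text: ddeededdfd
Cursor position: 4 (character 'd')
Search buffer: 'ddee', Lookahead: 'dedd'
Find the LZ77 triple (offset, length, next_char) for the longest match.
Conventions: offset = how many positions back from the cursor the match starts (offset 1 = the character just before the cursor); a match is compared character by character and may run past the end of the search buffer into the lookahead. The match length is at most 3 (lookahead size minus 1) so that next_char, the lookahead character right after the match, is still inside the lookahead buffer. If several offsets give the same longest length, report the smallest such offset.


Try each offset into the search buffer:
  offset=1 (pos 3, char 'e'): match length 0
  offset=2 (pos 2, char 'e'): match length 0
  offset=3 (pos 1, char 'd'): match length 2
  offset=4 (pos 0, char 'd'): match length 1
Longest match has length 2 at offset 3.
next_char = character at position 4 + 2 = 6 -> 'd'

Best match: offset=3, length=2 (matching 'de' starting at position 1)
LZ77 triple: (3, 2, 'd')


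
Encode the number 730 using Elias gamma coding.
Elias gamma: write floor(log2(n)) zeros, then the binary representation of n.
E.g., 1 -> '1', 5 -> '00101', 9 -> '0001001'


num_bits = floor(log2(730)) + 1 = 10
leading_zeros = num_bits - 1 = 9
binary(730) = 1011011010

Elias gamma(730) = '000000000' + '1011011010' = 0000000001011011010 (19 bits)


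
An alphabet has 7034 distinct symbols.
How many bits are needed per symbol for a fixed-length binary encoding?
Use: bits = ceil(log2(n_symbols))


log2(7034) = 12.7801
Bracket: 2^12 = 4096 < 7034 <= 2^13 = 8192
So ceil(log2(7034)) = 13

bits = ceil(log2(7034)) = ceil(12.7801) = 13 bits


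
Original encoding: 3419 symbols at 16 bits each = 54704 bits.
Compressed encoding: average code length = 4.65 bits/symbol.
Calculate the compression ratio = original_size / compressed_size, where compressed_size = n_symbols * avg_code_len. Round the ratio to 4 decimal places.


original_size = n_symbols * orig_bits = 3419 * 16 = 54704 bits
compressed_size = n_symbols * avg_code_len = 3419 * 4.65 = 15898.35 bits
ratio = original_size / compressed_size = 54704 / 15898.35 = 3.4409

Compression ratio = 3.4409


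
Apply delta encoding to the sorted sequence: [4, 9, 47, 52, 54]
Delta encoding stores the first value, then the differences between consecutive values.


First value: 4
Deltas:
  9 - 4 = 5
  47 - 9 = 38
  52 - 47 = 5
  54 - 52 = 2


Delta encoded: [4, 5, 38, 5, 2]


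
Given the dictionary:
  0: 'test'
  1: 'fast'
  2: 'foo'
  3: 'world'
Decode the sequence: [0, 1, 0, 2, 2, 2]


Look up each index in the dictionary:
  0 -> 'test'
  1 -> 'fast'
  0 -> 'test'
  2 -> 'foo'
  2 -> 'foo'
  2 -> 'foo'

Decoded: "test fast test foo foo foo"


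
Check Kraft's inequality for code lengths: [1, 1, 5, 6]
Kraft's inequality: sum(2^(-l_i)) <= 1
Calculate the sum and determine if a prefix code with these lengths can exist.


Sum = 2^(-1) + 2^(-1) + 2^(-5) + 2^(-6)
    = 0.5 + 0.5 + 0.03125 + 0.015625
    = 67/64 = 1.046875
Since 1.046875 > 1, Kraft's inequality is NOT satisfied.
A prefix code with these lengths CANNOT exist.

Kraft sum = 1.046875. Not satisfied.


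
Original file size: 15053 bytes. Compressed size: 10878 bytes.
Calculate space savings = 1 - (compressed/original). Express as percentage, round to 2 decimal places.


ratio = compressed/original = 10878/15053 = 0.722647
savings = 1 - ratio = 1 - 0.722647 = 0.277353
as a percentage: 0.277353 * 100 = 27.74%

Space savings = 1 - 10878/15053 = 27.74%


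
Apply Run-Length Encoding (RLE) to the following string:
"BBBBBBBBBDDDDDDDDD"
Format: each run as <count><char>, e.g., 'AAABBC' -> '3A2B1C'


Scanning runs left to right:
  i=0: run of 'B' x 9 -> '9B'
  i=9: run of 'D' x 9 -> '9D'

RLE = 9B9D


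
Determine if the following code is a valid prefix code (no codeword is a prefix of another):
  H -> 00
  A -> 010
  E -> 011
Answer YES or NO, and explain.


Checking each pair (does one codeword prefix another?):
  H='00' vs A='010': no prefix
  H='00' vs E='011': no prefix
  A='010' vs H='00': no prefix
  A='010' vs E='011': no prefix
  E='011' vs H='00': no prefix
  E='011' vs A='010': no prefix
No violation found over all pairs.

YES -- this is a valid prefix code. No codeword is a prefix of any other codeword.


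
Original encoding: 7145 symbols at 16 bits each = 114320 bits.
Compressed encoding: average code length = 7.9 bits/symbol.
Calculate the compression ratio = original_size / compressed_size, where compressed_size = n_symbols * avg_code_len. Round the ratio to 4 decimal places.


original_size = n_symbols * orig_bits = 7145 * 16 = 114320 bits
compressed_size = n_symbols * avg_code_len = 7145 * 7.9 = 56445.5 bits
ratio = original_size / compressed_size = 114320 / 56445.5 = 2.0253

Compression ratio = 2.0253


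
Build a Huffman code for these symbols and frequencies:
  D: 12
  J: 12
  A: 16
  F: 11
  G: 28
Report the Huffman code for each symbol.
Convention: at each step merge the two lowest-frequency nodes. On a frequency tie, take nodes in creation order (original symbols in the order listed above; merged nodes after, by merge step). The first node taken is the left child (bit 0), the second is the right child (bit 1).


Huffman tree construction:
Step 1: Merge F(11) + D(12) = 23
Step 2: Merge J(12) + A(16) = 28
Step 3: Merge (F+D)(23) + G(28) = 51
Step 4: Merge (J+A)(28) + ((F+D)+G)(51) = 79
Read each symbol's code off the tree from the root (left child = 0, right child = 1).

Codes:
  D: 101 (length 3)
  J: 00 (length 2)
  A: 01 (length 2)
  F: 100 (length 3)
  G: 11 (length 2)
Average code length: 181/79 = 2.2911 bits/symbol


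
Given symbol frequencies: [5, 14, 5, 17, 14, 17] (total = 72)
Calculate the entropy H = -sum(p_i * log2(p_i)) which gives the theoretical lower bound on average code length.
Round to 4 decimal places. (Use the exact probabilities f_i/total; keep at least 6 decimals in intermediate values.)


Per-symbol terms -p_i * log2(p_i) with p_i = f_i/72:
  p = 5/72 = 0.069444: log2(p) = -3.847997, -p*log2(p) = 0.267222
  p = 14/72 = 0.194444: log2(p) = -2.362570, -p*log2(p) = 0.459389
  p = 5/72 = 0.069444: log2(p) = -3.847997, -p*log2(p) = 0.267222
  p = 17/72 = 0.236111: log2(p) = -2.082462, -p*log2(p) = 0.491692
  p = 14/72 = 0.194444: log2(p) = -2.362570, -p*log2(p) = 0.459389
  p = 17/72 = 0.236111: log2(p) = -2.082462, -p*log2(p) = 0.491692
H = 0.267222 + 0.459389 + 0.267222 + 0.491692 + 0.459389 + 0.491692 = 2.436606

H = 2.4366 bits/symbol


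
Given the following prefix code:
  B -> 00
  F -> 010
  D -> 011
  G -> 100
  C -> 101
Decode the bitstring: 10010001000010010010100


Decoding step by step:
Bits 100 -> G
Bits 100 -> G
Bits 010 -> F
Bits 00 -> B
Bits 010 -> F
Bits 010 -> F
Bits 010 -> F
Bits 100 -> G


Decoded message: GGFBFFFG


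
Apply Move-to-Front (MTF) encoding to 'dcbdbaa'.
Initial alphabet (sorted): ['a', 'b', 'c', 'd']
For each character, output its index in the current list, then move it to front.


MTF encoding:
'd': index 3 in ['a', 'b', 'c', 'd'] -> ['d', 'a', 'b', 'c']
'c': index 3 in ['d', 'a', 'b', 'c'] -> ['c', 'd', 'a', 'b']
'b': index 3 in ['c', 'd', 'a', 'b'] -> ['b', 'c', 'd', 'a']
'd': index 2 in ['b', 'c', 'd', 'a'] -> ['d', 'b', 'c', 'a']
'b': index 1 in ['d', 'b', 'c', 'a'] -> ['b', 'd', 'c', 'a']
'a': index 3 in ['b', 'd', 'c', 'a'] -> ['a', 'b', 'd', 'c']
'a': index 0 in ['a', 'b', 'd', 'c'] -> ['a', 'b', 'd', 'c']


Output: [3, 3, 3, 2, 1, 3, 0]


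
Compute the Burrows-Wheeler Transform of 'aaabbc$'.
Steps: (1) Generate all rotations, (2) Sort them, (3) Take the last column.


Rotations (sorted):
  0: $aaabbc -> last char: c
  1: aaabbc$ -> last char: $
  2: aabbc$a -> last char: a
  3: abbc$aa -> last char: a
  4: bbc$aaa -> last char: a
  5: bc$aaab -> last char: b
  6: c$aaabb -> last char: b


BWT = c$aaabb


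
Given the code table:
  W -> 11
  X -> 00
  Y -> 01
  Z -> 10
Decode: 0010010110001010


Decoding:
00 -> X
10 -> Z
01 -> Y
01 -> Y
10 -> Z
00 -> X
10 -> Z
10 -> Z


Result: XZYYZXZZ


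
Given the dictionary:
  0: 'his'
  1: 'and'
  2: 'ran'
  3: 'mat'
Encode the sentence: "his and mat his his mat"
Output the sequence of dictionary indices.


Look up each word in the dictionary:
  'his' -> 0
  'and' -> 1
  'mat' -> 3
  'his' -> 0
  'his' -> 0
  'mat' -> 3

Encoded: [0, 1, 3, 0, 0, 3]


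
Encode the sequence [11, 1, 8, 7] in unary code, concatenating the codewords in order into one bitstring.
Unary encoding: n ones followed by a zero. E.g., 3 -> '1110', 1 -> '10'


Encode each number as n ones followed by a terminating 0:
  11 -> 111111111110 (12 bits)
  1 -> 10 (2 bits)
  8 -> 111111110 (9 bits)
  7 -> 11111110 (8 bits)
Total length = 12 + 2 + 9 + 8 = 31 bits.

Unary([11, 1, 8, 7]) = 1111111111101011111111011111110 (31 bits)


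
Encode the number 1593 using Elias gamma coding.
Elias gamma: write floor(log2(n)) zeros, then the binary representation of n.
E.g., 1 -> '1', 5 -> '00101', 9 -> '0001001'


num_bits = floor(log2(1593)) + 1 = 11
leading_zeros = num_bits - 1 = 10
binary(1593) = 11000111001

Elias gamma(1593) = '0000000000' + '11000111001' = 000000000011000111001 (21 bits)


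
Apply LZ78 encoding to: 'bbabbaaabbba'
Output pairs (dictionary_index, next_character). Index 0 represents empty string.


LZ78 encoding steps:
Dictionary: {0: ''}
Step 1: w='' (idx 0), next='b' -> output (0, 'b'), add 'b' as idx 1
Step 2: w='b' (idx 1), next='a' -> output (1, 'a'), add 'ba' as idx 2
Step 3: w='b' (idx 1), next='b' -> output (1, 'b'), add 'bb' as idx 3
Step 4: w='' (idx 0), next='a' -> output (0, 'a'), add 'a' as idx 4
Step 5: w='a' (idx 4), next='a' -> output (4, 'a'), add 'aa' as idx 5
Step 6: w='bb' (idx 3), next='b' -> output (3, 'b'), add 'bbb' as idx 6
Step 7: w='a' (idx 4), end of input -> output (4, '')


Encoded: [(0, 'b'), (1, 'a'), (1, 'b'), (0, 'a'), (4, 'a'), (3, 'b'), (4, '')]


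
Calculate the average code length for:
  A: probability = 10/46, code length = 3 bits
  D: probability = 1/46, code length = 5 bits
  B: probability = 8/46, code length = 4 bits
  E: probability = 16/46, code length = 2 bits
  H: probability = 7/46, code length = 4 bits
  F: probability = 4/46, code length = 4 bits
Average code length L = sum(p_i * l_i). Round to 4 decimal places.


Weighted contributions p_i * l_i:
  A: (10/46) * 3 = 30/46
  D: (1/46) * 5 = 5/46
  B: (8/46) * 4 = 32/46
  E: (16/46) * 2 = 32/46
  H: (7/46) * 4 = 28/46
  F: (4/46) * 4 = 16/46
Sum = (30 + 5 + 32 + 32 + 28 + 16)/46 = 143/46

L = 143/46 = 3.1087 bits/symbol


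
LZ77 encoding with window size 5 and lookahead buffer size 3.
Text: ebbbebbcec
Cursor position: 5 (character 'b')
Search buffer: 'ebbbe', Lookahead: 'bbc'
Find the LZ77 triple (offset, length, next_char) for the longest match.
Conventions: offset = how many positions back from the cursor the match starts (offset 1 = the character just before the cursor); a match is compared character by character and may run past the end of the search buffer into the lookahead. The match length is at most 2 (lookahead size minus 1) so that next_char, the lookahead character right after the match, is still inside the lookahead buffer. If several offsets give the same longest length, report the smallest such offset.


Try each offset into the search buffer:
  offset=1 (pos 4, char 'e'): match length 0
  offset=2 (pos 3, char 'b'): match length 1
  offset=3 (pos 2, char 'b'): match length 2
  offset=4 (pos 1, char 'b'): match length 2
  offset=5 (pos 0, char 'e'): match length 0
Longest match has length 2, found at offsets 3, 4; take the smallest, offset 3.
next_char = character at position 5 + 2 = 7 -> 'c'

Best match: offset=3, length=2 (matching 'bb' starting at position 2)
LZ77 triple: (3, 2, 'c')


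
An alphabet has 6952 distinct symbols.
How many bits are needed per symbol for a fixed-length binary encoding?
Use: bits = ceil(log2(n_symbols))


log2(6952) = 12.7632
Bracket: 2^12 = 4096 < 6952 <= 2^13 = 8192
So ceil(log2(6952)) = 13

bits = ceil(log2(6952)) = ceil(12.7632) = 13 bits


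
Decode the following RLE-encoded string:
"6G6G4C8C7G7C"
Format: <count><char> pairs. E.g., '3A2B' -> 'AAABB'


Expanding each <count><char> pair:
  6G -> 'GGGGGG'
  6G -> 'GGGGGG'
  4C -> 'CCCC'
  8C -> 'CCCCCCCC'
  7G -> 'GGGGGGG'
  7C -> 'CCCCCCC'

Decoded = GGGGGGGGGGGGCCCCCCCCCCCCGGGGGGGCCCCCCC


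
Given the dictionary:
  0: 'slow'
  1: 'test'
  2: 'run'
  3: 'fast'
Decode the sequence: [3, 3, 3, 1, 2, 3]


Look up each index in the dictionary:
  3 -> 'fast'
  3 -> 'fast'
  3 -> 'fast'
  1 -> 'test'
  2 -> 'run'
  3 -> 'fast'

Decoded: "fast fast fast test run fast"


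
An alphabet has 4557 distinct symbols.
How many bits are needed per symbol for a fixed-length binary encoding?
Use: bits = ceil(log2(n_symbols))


log2(4557) = 12.1539
Bracket: 2^12 = 4096 < 4557 <= 2^13 = 8192
So ceil(log2(4557)) = 13

bits = ceil(log2(4557)) = ceil(12.1539) = 13 bits


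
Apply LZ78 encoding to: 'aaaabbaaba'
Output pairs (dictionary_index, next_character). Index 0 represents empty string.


LZ78 encoding steps:
Dictionary: {0: ''}
Step 1: w='' (idx 0), next='a' -> output (0, 'a'), add 'a' as idx 1
Step 2: w='a' (idx 1), next='a' -> output (1, 'a'), add 'aa' as idx 2
Step 3: w='a' (idx 1), next='b' -> output (1, 'b'), add 'ab' as idx 3
Step 4: w='' (idx 0), next='b' -> output (0, 'b'), add 'b' as idx 4
Step 5: w='aa' (idx 2), next='b' -> output (2, 'b'), add 'aab' as idx 5
Step 6: w='a' (idx 1), end of input -> output (1, '')


Encoded: [(0, 'a'), (1, 'a'), (1, 'b'), (0, 'b'), (2, 'b'), (1, '')]


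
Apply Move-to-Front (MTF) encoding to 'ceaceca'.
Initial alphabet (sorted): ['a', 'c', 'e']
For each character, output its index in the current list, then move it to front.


MTF encoding:
'c': index 1 in ['a', 'c', 'e'] -> ['c', 'a', 'e']
'e': index 2 in ['c', 'a', 'e'] -> ['e', 'c', 'a']
'a': index 2 in ['e', 'c', 'a'] -> ['a', 'e', 'c']
'c': index 2 in ['a', 'e', 'c'] -> ['c', 'a', 'e']
'e': index 2 in ['c', 'a', 'e'] -> ['e', 'c', 'a']
'c': index 1 in ['e', 'c', 'a'] -> ['c', 'e', 'a']
'a': index 2 in ['c', 'e', 'a'] -> ['a', 'c', 'e']


Output: [1, 2, 2, 2, 2, 1, 2]


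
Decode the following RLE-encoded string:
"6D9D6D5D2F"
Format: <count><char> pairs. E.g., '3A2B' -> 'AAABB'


Expanding each <count><char> pair:
  6D -> 'DDDDDD'
  9D -> 'DDDDDDDDD'
  6D -> 'DDDDDD'
  5D -> 'DDDDD'
  2F -> 'FF'

Decoded = DDDDDDDDDDDDDDDDDDDDDDDDDDFF


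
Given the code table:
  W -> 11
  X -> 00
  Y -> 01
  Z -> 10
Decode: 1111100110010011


Decoding:
11 -> W
11 -> W
10 -> Z
01 -> Y
10 -> Z
01 -> Y
00 -> X
11 -> W


Result: WWZYZYXW


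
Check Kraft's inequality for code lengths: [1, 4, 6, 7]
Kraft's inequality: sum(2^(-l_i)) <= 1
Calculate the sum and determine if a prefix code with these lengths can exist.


Sum = 2^(-1) + 2^(-4) + 2^(-6) + 2^(-7)
    = 0.5 + 0.0625 + 0.015625 + 0.0078125
    = 75/128 = 0.5859375
Since 0.5859375 <= 1, Kraft's inequality IS satisfied.
A prefix code with these lengths CAN exist.

Kraft sum = 0.5859375. Satisfied.


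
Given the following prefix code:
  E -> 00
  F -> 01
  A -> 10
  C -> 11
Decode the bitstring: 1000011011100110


Decoding step by step:
Bits 10 -> A
Bits 00 -> E
Bits 01 -> F
Bits 10 -> A
Bits 11 -> C
Bits 10 -> A
Bits 01 -> F
Bits 10 -> A


Decoded message: AEFACAFA


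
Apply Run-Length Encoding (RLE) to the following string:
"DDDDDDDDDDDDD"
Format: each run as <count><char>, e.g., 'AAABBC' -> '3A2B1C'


Scanning runs left to right:
  i=0: run of 'D' x 13 -> '13D'

RLE = 13D


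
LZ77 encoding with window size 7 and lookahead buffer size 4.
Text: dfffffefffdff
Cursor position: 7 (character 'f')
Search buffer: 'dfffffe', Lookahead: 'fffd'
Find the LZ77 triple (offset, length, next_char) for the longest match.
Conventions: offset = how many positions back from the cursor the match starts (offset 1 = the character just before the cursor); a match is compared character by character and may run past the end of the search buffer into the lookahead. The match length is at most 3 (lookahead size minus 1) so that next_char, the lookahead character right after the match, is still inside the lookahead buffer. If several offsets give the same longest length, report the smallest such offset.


Try each offset into the search buffer:
  offset=1 (pos 6, char 'e'): match length 0
  offset=2 (pos 5, char 'f'): match length 1
  offset=3 (pos 4, char 'f'): match length 2
  offset=4 (pos 3, char 'f'): match length 3
  offset=5 (pos 2, char 'f'): match length 3
  offset=6 (pos 1, char 'f'): match length 3
  offset=7 (pos 0, char 'd'): match length 0
Longest match has length 3, found at offsets 4, 5, 6; take the smallest, offset 4.
next_char = character at position 7 + 3 = 10 -> 'd'

Best match: offset=4, length=3 (matching 'fff' starting at position 3)
LZ77 triple: (4, 3, 'd')


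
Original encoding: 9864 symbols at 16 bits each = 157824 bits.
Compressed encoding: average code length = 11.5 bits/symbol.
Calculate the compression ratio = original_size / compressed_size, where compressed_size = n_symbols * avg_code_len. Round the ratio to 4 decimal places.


original_size = n_symbols * orig_bits = 9864 * 16 = 157824 bits
compressed_size = n_symbols * avg_code_len = 9864 * 11.5 = 113436.0 bits
ratio = original_size / compressed_size = 157824 / 113436.0 = 1.3913

Compression ratio = 1.3913


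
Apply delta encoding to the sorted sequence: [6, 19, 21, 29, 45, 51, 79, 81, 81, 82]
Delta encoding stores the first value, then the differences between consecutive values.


First value: 6
Deltas:
  19 - 6 = 13
  21 - 19 = 2
  29 - 21 = 8
  45 - 29 = 16
  51 - 45 = 6
  79 - 51 = 28
  81 - 79 = 2
  81 - 81 = 0
  82 - 81 = 1


Delta encoded: [6, 13, 2, 8, 16, 6, 28, 2, 0, 1]


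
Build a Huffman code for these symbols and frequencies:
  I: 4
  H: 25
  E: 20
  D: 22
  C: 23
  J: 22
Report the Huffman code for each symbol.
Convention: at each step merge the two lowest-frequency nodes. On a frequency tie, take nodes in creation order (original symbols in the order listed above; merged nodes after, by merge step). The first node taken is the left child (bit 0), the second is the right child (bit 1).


Huffman tree construction:
Step 1: Merge I(4) + E(20) = 24
Step 2: Merge D(22) + J(22) = 44
Step 3: Merge C(23) + (I+E)(24) = 47
Step 4: Merge H(25) + (D+J)(44) = 69
Step 5: Merge (C+(I+E))(47) + (H+(D+J))(69) = 116
Read each symbol's code off the tree from the root (left child = 0, right child = 1).

Codes:
  I: 010 (length 3)
  H: 10 (length 2)
  E: 011 (length 3)
  D: 110 (length 3)
  C: 00 (length 2)
  J: 111 (length 3)
Average code length: 300/116 = 2.5862 bits/symbol


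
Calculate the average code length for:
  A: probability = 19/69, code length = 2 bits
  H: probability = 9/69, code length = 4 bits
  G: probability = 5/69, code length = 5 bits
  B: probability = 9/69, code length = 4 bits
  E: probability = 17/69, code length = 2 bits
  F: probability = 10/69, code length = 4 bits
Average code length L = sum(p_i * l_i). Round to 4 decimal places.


Weighted contributions p_i * l_i:
  A: (19/69) * 2 = 38/69
  H: (9/69) * 4 = 36/69
  G: (5/69) * 5 = 25/69
  B: (9/69) * 4 = 36/69
  E: (17/69) * 2 = 34/69
  F: (10/69) * 4 = 40/69
Sum = (38 + 36 + 25 + 36 + 34 + 40)/69 = 209/69

L = 209/69 = 3.0290 bits/symbol


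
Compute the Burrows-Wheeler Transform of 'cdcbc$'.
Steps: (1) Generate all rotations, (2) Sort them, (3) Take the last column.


Rotations (sorted):
  0: $cdcbc -> last char: c
  1: bc$cdc -> last char: c
  2: c$cdcb -> last char: b
  3: cbc$cd -> last char: d
  4: cdcbc$ -> last char: $
  5: dcbc$c -> last char: c


BWT = ccbd$c


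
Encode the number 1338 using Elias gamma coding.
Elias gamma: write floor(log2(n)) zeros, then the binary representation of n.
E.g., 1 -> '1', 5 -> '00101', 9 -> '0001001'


num_bits = floor(log2(1338)) + 1 = 11
leading_zeros = num_bits - 1 = 10
binary(1338) = 10100111010

Elias gamma(1338) = '0000000000' + '10100111010' = 000000000010100111010 (21 bits)


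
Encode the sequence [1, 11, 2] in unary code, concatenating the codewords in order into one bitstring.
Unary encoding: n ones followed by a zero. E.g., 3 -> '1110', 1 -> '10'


Encode each number as n ones followed by a terminating 0:
  1 -> 10 (2 bits)
  11 -> 111111111110 (12 bits)
  2 -> 110 (3 bits)
Total length = 2 + 12 + 3 = 17 bits.

Unary([1, 11, 2]) = 10111111111110110 (17 bits)


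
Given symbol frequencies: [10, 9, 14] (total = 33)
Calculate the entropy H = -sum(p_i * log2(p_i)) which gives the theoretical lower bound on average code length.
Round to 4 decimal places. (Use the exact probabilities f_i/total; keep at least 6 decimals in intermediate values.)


Per-symbol terms -p_i * log2(p_i) with p_i = f_i/33:
  p = 10/33 = 0.303030: log2(p) = -1.722466, -p*log2(p) = 0.521959
  p = 9/33 = 0.272727: log2(p) = -1.874469, -p*log2(p) = 0.511219
  p = 14/33 = 0.424242: log2(p) = -1.237039, -p*log2(p) = 0.524805
H = 0.521959 + 0.511219 + 0.524805 = 1.557983

H = 1.558 bits/symbol


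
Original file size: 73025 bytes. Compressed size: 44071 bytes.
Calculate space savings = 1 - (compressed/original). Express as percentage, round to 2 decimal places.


ratio = compressed/original = 44071/73025 = 0.603506
savings = 1 - ratio = 1 - 0.603506 = 0.396494
as a percentage: 0.396494 * 100 = 39.65%

Space savings = 1 - 44071/73025 = 39.65%


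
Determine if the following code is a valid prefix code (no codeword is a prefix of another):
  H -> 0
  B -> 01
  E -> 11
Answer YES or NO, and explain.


Checking each pair (does one codeword prefix another?):
  H='0' vs B='01': prefix -- VIOLATION

NO -- this is NOT a valid prefix code. H (0) is a prefix of B (01).


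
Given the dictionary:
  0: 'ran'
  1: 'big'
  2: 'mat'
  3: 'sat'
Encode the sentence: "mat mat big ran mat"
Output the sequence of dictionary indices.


Look up each word in the dictionary:
  'mat' -> 2
  'mat' -> 2
  'big' -> 1
  'ran' -> 0
  'mat' -> 2

Encoded: [2, 2, 1, 0, 2]


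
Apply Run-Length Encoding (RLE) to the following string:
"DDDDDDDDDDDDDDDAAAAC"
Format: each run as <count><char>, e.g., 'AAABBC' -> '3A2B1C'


Scanning runs left to right:
  i=0: run of 'D' x 15 -> '15D'
  i=15: run of 'A' x 4 -> '4A'
  i=19: run of 'C' x 1 -> '1C'

RLE = 15D4A1C


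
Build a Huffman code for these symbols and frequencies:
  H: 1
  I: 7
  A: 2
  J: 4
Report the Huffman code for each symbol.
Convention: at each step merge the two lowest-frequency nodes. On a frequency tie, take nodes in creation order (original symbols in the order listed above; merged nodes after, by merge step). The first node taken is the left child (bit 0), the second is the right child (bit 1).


Huffman tree construction:
Step 1: Merge H(1) + A(2) = 3
Step 2: Merge (H+A)(3) + J(4) = 7
Step 3: Merge I(7) + ((H+A)+J)(7) = 14
Read each symbol's code off the tree from the root (left child = 0, right child = 1).

Codes:
  H: 100 (length 3)
  I: 0 (length 1)
  A: 101 (length 3)
  J: 11 (length 2)
Average code length: 24/14 = 1.7143 bits/symbol


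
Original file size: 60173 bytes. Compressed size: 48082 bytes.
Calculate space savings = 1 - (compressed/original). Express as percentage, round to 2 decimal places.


ratio = compressed/original = 48082/60173 = 0.799063
savings = 1 - ratio = 1 - 0.799063 = 0.200937
as a percentage: 0.200937 * 100 = 20.09%

Space savings = 1 - 48082/60173 = 20.09%


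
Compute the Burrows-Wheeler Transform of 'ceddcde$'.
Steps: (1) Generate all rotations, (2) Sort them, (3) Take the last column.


Rotations (sorted):
  0: $ceddcde -> last char: e
  1: cde$cedd -> last char: d
  2: ceddcde$ -> last char: $
  3: dcde$ced -> last char: d
  4: ddcde$ce -> last char: e
  5: de$ceddc -> last char: c
  6: e$ceddcd -> last char: d
  7: eddcde$c -> last char: c


BWT = ed$decdc


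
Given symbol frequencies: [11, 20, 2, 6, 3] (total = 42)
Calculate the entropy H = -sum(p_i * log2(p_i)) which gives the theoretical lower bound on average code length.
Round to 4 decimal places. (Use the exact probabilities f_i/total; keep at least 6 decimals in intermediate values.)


Per-symbol terms -p_i * log2(p_i) with p_i = f_i/42:
  p = 11/42 = 0.261905: log2(p) = -1.932886, -p*log2(p) = 0.506232
  p = 20/42 = 0.476190: log2(p) = -1.070389, -p*log2(p) = 0.509709
  p = 2/42 = 0.047619: log2(p) = -4.392317, -p*log2(p) = 0.209158
  p = 6/42 = 0.142857: log2(p) = -2.807355, -p*log2(p) = 0.401051
  p = 3/42 = 0.071429: log2(p) = -3.807355, -p*log2(p) = 0.271954
H = 0.506232 + 0.509709 + 0.209158 + 0.401051 + 0.271954 = 1.898104

H = 1.8981 bits/symbol


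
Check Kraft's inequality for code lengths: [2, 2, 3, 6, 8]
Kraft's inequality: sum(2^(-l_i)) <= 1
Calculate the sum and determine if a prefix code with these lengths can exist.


Sum = 2^(-2) + 2^(-2) + 2^(-3) + 2^(-6) + 2^(-8)
    = 0.25 + 0.25 + 0.125 + 0.015625 + 0.00390625
    = 165/256 = 0.64453125
Since 0.64453125 <= 1, Kraft's inequality IS satisfied.
A prefix code with these lengths CAN exist.

Kraft sum = 0.64453125. Satisfied.


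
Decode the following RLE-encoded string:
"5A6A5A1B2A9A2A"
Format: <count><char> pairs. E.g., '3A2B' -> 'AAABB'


Expanding each <count><char> pair:
  5A -> 'AAAAA'
  6A -> 'AAAAAA'
  5A -> 'AAAAA'
  1B -> 'B'
  2A -> 'AA'
  9A -> 'AAAAAAAAA'
  2A -> 'AA'

Decoded = AAAAAAAAAAAAAAAABAAAAAAAAAAAAA


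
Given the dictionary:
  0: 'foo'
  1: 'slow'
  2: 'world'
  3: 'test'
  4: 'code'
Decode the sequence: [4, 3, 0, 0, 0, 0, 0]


Look up each index in the dictionary:
  4 -> 'code'
  3 -> 'test'
  0 -> 'foo'
  0 -> 'foo'
  0 -> 'foo'
  0 -> 'foo'
  0 -> 'foo'

Decoded: "code test foo foo foo foo foo"


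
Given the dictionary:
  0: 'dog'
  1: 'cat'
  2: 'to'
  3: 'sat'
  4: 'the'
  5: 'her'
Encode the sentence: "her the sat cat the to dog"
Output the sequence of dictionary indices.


Look up each word in the dictionary:
  'her' -> 5
  'the' -> 4
  'sat' -> 3
  'cat' -> 1
  'the' -> 4
  'to' -> 2
  'dog' -> 0

Encoded: [5, 4, 3, 1, 4, 2, 0]


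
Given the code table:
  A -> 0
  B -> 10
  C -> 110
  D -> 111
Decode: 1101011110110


Decoding:
110 -> C
10 -> B
111 -> D
10 -> B
110 -> C


Result: CBDBC


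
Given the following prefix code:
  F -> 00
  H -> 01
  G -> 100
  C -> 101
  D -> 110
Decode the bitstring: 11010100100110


Decoding step by step:
Bits 110 -> D
Bits 101 -> C
Bits 00 -> F
Bits 100 -> G
Bits 110 -> D


Decoded message: DCFGD


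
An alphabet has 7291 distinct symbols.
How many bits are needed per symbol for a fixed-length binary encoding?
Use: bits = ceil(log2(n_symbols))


log2(7291) = 12.8319
Bracket: 2^12 = 4096 < 7291 <= 2^13 = 8192
So ceil(log2(7291)) = 13

bits = ceil(log2(7291)) = ceil(12.8319) = 13 bits


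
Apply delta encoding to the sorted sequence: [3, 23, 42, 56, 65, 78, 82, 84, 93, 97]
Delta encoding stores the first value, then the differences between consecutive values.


First value: 3
Deltas:
  23 - 3 = 20
  42 - 23 = 19
  56 - 42 = 14
  65 - 56 = 9
  78 - 65 = 13
  82 - 78 = 4
  84 - 82 = 2
  93 - 84 = 9
  97 - 93 = 4


Delta encoded: [3, 20, 19, 14, 9, 13, 4, 2, 9, 4]


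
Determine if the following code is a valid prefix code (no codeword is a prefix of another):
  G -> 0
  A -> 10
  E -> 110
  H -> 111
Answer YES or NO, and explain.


Checking each pair (does one codeword prefix another?):
  G='0' vs A='10': no prefix
  G='0' vs E='110': no prefix
  G='0' vs H='111': no prefix
  A='10' vs G='0': no prefix
  A='10' vs E='110': no prefix
  A='10' vs H='111': no prefix
  E='110' vs G='0': no prefix
  E='110' vs A='10': no prefix
  E='110' vs H='111': no prefix
  H='111' vs G='0': no prefix
  H='111' vs A='10': no prefix
  H='111' vs E='110': no prefix
No violation found over all pairs.

YES -- this is a valid prefix code. No codeword is a prefix of any other codeword.


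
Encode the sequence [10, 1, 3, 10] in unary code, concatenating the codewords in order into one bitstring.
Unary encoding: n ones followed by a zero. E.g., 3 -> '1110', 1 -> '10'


Encode each number as n ones followed by a terminating 0:
  10 -> 11111111110 (11 bits)
  1 -> 10 (2 bits)
  3 -> 1110 (4 bits)
  10 -> 11111111110 (11 bits)
Total length = 11 + 2 + 4 + 11 = 28 bits.

Unary([10, 1, 3, 10]) = 1111111111010111011111111110 (28 bits)


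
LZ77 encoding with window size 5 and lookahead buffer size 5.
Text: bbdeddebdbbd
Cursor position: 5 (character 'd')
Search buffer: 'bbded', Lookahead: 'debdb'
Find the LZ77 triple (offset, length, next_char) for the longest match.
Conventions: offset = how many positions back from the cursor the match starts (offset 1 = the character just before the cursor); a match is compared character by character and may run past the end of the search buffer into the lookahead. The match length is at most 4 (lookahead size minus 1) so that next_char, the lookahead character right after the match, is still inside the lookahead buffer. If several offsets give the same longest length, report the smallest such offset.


Try each offset into the search buffer:
  offset=1 (pos 4, char 'd'): match length 1
  offset=2 (pos 3, char 'e'): match length 0
  offset=3 (pos 2, char 'd'): match length 2
  offset=4 (pos 1, char 'b'): match length 0
  offset=5 (pos 0, char 'b'): match length 0
Longest match has length 2 at offset 3.
next_char = character at position 5 + 2 = 7 -> 'b'

Best match: offset=3, length=2 (matching 'de' starting at position 2)
LZ77 triple: (3, 2, 'b')


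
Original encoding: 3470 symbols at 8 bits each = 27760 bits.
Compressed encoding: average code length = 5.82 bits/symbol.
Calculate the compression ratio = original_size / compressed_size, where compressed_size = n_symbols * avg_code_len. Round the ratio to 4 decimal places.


original_size = n_symbols * orig_bits = 3470 * 8 = 27760 bits
compressed_size = n_symbols * avg_code_len = 3470 * 5.82 = 20195.4 bits
ratio = original_size / compressed_size = 27760 / 20195.4 = 1.3746

Compression ratio = 1.3746


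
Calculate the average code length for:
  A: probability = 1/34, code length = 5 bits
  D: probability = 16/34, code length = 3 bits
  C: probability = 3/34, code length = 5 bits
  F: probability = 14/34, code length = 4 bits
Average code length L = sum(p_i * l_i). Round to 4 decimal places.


Weighted contributions p_i * l_i:
  A: (1/34) * 5 = 5/34
  D: (16/34) * 3 = 48/34
  C: (3/34) * 5 = 15/34
  F: (14/34) * 4 = 56/34
Sum = (5 + 48 + 15 + 56)/34 = 124/34

L = 124/34 = 3.6471 bits/symbol


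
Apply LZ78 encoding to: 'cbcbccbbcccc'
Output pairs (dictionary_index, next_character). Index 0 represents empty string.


LZ78 encoding steps:
Dictionary: {0: ''}
Step 1: w='' (idx 0), next='c' -> output (0, 'c'), add 'c' as idx 1
Step 2: w='' (idx 0), next='b' -> output (0, 'b'), add 'b' as idx 2
Step 3: w='c' (idx 1), next='b' -> output (1, 'b'), add 'cb' as idx 3
Step 4: w='c' (idx 1), next='c' -> output (1, 'c'), add 'cc' as idx 4
Step 5: w='b' (idx 2), next='b' -> output (2, 'b'), add 'bb' as idx 5
Step 6: w='cc' (idx 4), next='c' -> output (4, 'c'), add 'ccc' as idx 6
Step 7: w='c' (idx 1), end of input -> output (1, '')


Encoded: [(0, 'c'), (0, 'b'), (1, 'b'), (1, 'c'), (2, 'b'), (4, 'c'), (1, '')]


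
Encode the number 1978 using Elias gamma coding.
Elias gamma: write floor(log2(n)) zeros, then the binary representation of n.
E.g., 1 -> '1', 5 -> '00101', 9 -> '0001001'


num_bits = floor(log2(1978)) + 1 = 11
leading_zeros = num_bits - 1 = 10
binary(1978) = 11110111010

Elias gamma(1978) = '0000000000' + '11110111010' = 000000000011110111010 (21 bits)


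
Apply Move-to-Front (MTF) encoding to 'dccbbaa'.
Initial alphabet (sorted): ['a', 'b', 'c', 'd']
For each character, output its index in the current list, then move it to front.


MTF encoding:
'd': index 3 in ['a', 'b', 'c', 'd'] -> ['d', 'a', 'b', 'c']
'c': index 3 in ['d', 'a', 'b', 'c'] -> ['c', 'd', 'a', 'b']
'c': index 0 in ['c', 'd', 'a', 'b'] -> ['c', 'd', 'a', 'b']
'b': index 3 in ['c', 'd', 'a', 'b'] -> ['b', 'c', 'd', 'a']
'b': index 0 in ['b', 'c', 'd', 'a'] -> ['b', 'c', 'd', 'a']
'a': index 3 in ['b', 'c', 'd', 'a'] -> ['a', 'b', 'c', 'd']
'a': index 0 in ['a', 'b', 'c', 'd'] -> ['a', 'b', 'c', 'd']


Output: [3, 3, 0, 3, 0, 3, 0]


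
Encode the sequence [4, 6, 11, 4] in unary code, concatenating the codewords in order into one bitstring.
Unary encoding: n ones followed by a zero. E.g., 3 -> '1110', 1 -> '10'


Encode each number as n ones followed by a terminating 0:
  4 -> 11110 (5 bits)
  6 -> 1111110 (7 bits)
  11 -> 111111111110 (12 bits)
  4 -> 11110 (5 bits)
Total length = 5 + 7 + 12 + 5 = 29 bits.

Unary([4, 6, 11, 4]) = 11110111111011111111111011110 (29 bits)


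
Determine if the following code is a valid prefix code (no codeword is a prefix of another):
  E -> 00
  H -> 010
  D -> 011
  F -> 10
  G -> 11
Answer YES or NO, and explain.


Checking each pair (does one codeword prefix another?):
  E='00' vs H='010': no prefix
  E='00' vs D='011': no prefix
  E='00' vs F='10': no prefix
  E='00' vs G='11': no prefix
  H='010' vs E='00': no prefix
  H='010' vs D='011': no prefix
  H='010' vs F='10': no prefix
  H='010' vs G='11': no prefix
  D='011' vs E='00': no prefix
  D='011' vs H='010': no prefix
  D='011' vs F='10': no prefix
  D='011' vs G='11': no prefix
  F='10' vs E='00': no prefix
  F='10' vs H='010': no prefix
  F='10' vs D='011': no prefix
  F='10' vs G='11': no prefix
  G='11' vs E='00': no prefix
  G='11' vs H='010': no prefix
  G='11' vs D='011': no prefix
  G='11' vs F='10': no prefix
No violation found over all pairs.

YES -- this is a valid prefix code. No codeword is a prefix of any other codeword.


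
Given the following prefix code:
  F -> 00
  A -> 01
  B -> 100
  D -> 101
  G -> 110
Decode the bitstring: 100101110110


Decoding step by step:
Bits 100 -> B
Bits 101 -> D
Bits 110 -> G
Bits 110 -> G


Decoded message: BDGG


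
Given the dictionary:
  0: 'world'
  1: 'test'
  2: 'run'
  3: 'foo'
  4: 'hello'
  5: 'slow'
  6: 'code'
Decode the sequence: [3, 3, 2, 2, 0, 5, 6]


Look up each index in the dictionary:
  3 -> 'foo'
  3 -> 'foo'
  2 -> 'run'
  2 -> 'run'
  0 -> 'world'
  5 -> 'slow'
  6 -> 'code'

Decoded: "foo foo run run world slow code"
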